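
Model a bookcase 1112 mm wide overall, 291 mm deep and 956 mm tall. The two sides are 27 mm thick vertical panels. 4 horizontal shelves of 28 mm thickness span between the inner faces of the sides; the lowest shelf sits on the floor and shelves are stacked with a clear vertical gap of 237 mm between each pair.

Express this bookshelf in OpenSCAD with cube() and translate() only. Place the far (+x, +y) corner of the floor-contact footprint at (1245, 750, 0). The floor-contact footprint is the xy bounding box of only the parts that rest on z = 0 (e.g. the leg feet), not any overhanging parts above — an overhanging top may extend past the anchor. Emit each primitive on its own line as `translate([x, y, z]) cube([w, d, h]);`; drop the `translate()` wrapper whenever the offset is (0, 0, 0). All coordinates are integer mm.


translate([133, 459, 0]) cube([27, 291, 956]);
translate([1218, 459, 0]) cube([27, 291, 956]);
translate([160, 459, 0]) cube([1058, 291, 28]);
translate([160, 459, 265]) cube([1058, 291, 28]);
translate([160, 459, 530]) cube([1058, 291, 28]);
translate([160, 459, 795]) cube([1058, 291, 28]);


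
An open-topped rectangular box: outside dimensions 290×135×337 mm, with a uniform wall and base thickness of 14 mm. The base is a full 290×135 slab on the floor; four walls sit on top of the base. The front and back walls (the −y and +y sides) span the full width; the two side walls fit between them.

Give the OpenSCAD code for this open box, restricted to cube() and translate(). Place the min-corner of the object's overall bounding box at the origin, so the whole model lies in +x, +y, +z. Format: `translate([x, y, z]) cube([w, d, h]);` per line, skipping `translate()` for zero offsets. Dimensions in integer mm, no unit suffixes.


cube([290, 135, 14]);
translate([0, 0, 14]) cube([290, 14, 323]);
translate([0, 121, 14]) cube([290, 14, 323]);
translate([0, 14, 14]) cube([14, 107, 323]);
translate([276, 14, 14]) cube([14, 107, 323]);


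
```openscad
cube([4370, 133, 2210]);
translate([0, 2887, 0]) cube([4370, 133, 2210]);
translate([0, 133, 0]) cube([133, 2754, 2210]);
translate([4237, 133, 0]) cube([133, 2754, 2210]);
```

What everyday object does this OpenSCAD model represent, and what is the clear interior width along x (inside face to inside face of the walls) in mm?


A house (or room) frame. The interior width is 4104 mm.

Four 2210 mm walls enclosing a rectangle with no floor or roof — a room or house frame. Outside width is 4370 mm and wall thickness is 133 mm, so the interior width is 4370 − 2 × 133 = 4104 mm.


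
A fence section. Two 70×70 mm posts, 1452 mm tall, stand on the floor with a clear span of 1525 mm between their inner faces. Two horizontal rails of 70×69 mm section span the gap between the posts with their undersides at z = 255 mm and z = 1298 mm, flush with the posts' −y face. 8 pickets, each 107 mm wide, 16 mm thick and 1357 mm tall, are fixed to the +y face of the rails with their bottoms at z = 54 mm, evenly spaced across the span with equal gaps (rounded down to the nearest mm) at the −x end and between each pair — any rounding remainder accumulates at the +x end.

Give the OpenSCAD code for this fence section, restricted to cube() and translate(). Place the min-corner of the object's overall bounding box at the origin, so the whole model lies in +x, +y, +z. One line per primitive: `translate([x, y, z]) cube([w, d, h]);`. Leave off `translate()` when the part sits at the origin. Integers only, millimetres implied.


cube([70, 70, 1452]);
translate([1595, 0, 0]) cube([70, 70, 1452]);
translate([70, 0, 255]) cube([1525, 70, 69]);
translate([70, 0, 1298]) cube([1525, 70, 69]);
translate([144, 70, 54]) cube([107, 16, 1357]);
translate([325, 70, 54]) cube([107, 16, 1357]);
translate([506, 70, 54]) cube([107, 16, 1357]);
translate([687, 70, 54]) cube([107, 16, 1357]);
translate([868, 70, 54]) cube([107, 16, 1357]);
translate([1049, 70, 54]) cube([107, 16, 1357]);
translate([1230, 70, 54]) cube([107, 16, 1357]);
translate([1411, 70, 54]) cube([107, 16, 1357]);


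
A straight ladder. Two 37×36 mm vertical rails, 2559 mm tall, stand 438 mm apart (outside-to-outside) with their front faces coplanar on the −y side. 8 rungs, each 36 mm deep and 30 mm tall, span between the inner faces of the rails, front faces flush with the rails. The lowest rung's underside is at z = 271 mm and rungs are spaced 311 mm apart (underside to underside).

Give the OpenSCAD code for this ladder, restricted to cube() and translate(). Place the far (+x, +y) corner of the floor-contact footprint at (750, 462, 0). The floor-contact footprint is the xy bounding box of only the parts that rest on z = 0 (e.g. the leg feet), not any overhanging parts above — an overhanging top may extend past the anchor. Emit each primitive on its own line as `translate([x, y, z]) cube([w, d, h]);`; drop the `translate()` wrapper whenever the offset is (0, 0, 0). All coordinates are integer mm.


translate([312, 426, 0]) cube([37, 36, 2559]);
translate([713, 426, 0]) cube([37, 36, 2559]);
translate([349, 426, 271]) cube([364, 36, 30]);
translate([349, 426, 582]) cube([364, 36, 30]);
translate([349, 426, 893]) cube([364, 36, 30]);
translate([349, 426, 1204]) cube([364, 36, 30]);
translate([349, 426, 1515]) cube([364, 36, 30]);
translate([349, 426, 1826]) cube([364, 36, 30]);
translate([349, 426, 2137]) cube([364, 36, 30]);
translate([349, 426, 2448]) cube([364, 36, 30]);


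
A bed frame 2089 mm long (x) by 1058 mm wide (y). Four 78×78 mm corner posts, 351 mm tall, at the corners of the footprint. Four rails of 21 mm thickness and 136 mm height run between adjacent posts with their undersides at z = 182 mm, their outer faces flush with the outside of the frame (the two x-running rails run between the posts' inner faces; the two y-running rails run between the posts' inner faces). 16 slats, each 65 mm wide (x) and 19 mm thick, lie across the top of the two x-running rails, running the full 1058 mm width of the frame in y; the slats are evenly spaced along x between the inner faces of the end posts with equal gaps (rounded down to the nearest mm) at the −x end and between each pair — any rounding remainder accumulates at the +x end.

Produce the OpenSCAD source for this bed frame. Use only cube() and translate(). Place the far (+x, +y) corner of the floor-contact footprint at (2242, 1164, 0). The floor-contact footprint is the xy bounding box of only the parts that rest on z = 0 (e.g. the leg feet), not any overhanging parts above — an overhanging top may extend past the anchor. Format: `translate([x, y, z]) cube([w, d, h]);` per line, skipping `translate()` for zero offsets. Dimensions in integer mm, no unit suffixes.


translate([153, 106, 0]) cube([78, 78, 351]);
translate([153, 1086, 0]) cube([78, 78, 351]);
translate([2164, 106, 0]) cube([78, 78, 351]);
translate([2164, 1086, 0]) cube([78, 78, 351]);
translate([231, 106, 182]) cube([1933, 21, 136]);
translate([231, 1143, 182]) cube([1933, 21, 136]);
translate([153, 184, 182]) cube([21, 902, 136]);
translate([2221, 184, 182]) cube([21, 902, 136]);
translate([283, 106, 318]) cube([65, 1058, 19]);
translate([400, 106, 318]) cube([65, 1058, 19]);
translate([517, 106, 318]) cube([65, 1058, 19]);
translate([634, 106, 318]) cube([65, 1058, 19]);
translate([751, 106, 318]) cube([65, 1058, 19]);
translate([868, 106, 318]) cube([65, 1058, 19]);
translate([985, 106, 318]) cube([65, 1058, 19]);
translate([1102, 106, 318]) cube([65, 1058, 19]);
translate([1219, 106, 318]) cube([65, 1058, 19]);
translate([1336, 106, 318]) cube([65, 1058, 19]);
translate([1453, 106, 318]) cube([65, 1058, 19]);
translate([1570, 106, 318]) cube([65, 1058, 19]);
translate([1687, 106, 318]) cube([65, 1058, 19]);
translate([1804, 106, 318]) cube([65, 1058, 19]);
translate([1921, 106, 318]) cube([65, 1058, 19]);
translate([2038, 106, 318]) cube([65, 1058, 19]);


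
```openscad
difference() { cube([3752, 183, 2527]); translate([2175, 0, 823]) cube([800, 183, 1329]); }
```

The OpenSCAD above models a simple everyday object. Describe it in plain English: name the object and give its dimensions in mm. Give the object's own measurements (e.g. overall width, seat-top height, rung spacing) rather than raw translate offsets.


A wall 3752 mm long (x), 183 mm thick (y), 2527 mm tall, with a rectangular window opening cut through it. The opening is 800 mm wide and 1329 mm tall; its sill is at z = 823 mm and its near (−x) edge is 2175 mm from the wall's −x end. The opening passes through the full wall thickness.


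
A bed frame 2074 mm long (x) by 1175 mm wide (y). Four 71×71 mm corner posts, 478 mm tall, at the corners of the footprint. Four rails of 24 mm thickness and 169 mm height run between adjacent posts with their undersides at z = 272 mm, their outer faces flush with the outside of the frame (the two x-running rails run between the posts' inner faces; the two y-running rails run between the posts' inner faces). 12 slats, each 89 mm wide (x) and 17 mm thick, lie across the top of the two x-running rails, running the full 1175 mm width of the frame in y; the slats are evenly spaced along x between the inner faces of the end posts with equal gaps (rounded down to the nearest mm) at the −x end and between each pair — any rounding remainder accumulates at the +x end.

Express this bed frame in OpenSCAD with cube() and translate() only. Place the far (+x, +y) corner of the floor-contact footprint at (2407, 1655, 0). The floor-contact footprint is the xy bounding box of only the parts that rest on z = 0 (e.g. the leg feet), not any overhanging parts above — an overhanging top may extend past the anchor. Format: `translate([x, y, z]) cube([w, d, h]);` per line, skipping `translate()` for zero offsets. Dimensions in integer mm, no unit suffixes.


// slat z = rail_z + rail_h = 272 + 169 = 441
// slat gap = ⌊(1932 − 12·89) / 13⌋ = 66
translate([333, 480, 0]) cube([71, 71, 478]);
translate([333, 1584, 0]) cube([71, 71, 478]);
translate([2336, 480, 0]) cube([71, 71, 478]);
translate([2336, 1584, 0]) cube([71, 71, 478]);
translate([404, 480, 272]) cube([1932, 24, 169]);
translate([404, 1631, 272]) cube([1932, 24, 169]);
translate([333, 551, 272]) cube([24, 1033, 169]);
translate([2383, 551, 272]) cube([24, 1033, 169]);
translate([470, 480, 441]) cube([89, 1175, 17]);
translate([625, 480, 441]) cube([89, 1175, 17]);
translate([780, 480, 441]) cube([89, 1175, 17]);
translate([935, 480, 441]) cube([89, 1175, 17]);
translate([1090, 480, 441]) cube([89, 1175, 17]);
translate([1245, 480, 441]) cube([89, 1175, 17]);
translate([1400, 480, 441]) cube([89, 1175, 17]);
translate([1555, 480, 441]) cube([89, 1175, 17]);
translate([1710, 480, 441]) cube([89, 1175, 17]);
translate([1865, 480, 441]) cube([89, 1175, 17]);
translate([2020, 480, 441]) cube([89, 1175, 17]);
translate([2175, 480, 441]) cube([89, 1175, 17]);


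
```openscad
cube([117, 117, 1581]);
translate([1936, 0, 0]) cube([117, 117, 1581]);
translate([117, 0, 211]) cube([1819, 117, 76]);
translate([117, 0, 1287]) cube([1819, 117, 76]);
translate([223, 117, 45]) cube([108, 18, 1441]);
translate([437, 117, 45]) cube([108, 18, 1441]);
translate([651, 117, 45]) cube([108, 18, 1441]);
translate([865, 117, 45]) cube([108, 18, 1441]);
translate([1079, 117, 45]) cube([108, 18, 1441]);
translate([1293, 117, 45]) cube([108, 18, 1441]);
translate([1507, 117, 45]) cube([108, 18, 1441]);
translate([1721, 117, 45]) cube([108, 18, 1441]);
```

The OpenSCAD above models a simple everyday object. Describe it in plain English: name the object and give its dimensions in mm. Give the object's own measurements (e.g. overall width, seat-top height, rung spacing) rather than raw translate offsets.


A fence section. Two 117×117 mm posts, 1581 mm tall, stand on the floor with a clear span of 1819 mm between their inner faces. Two horizontal rails of 117×76 mm section span the gap between the posts with their undersides at z = 211 mm and z = 1287 mm, flush with the posts' −y face. 8 pickets, each 108 mm wide, 18 mm thick and 1441 mm tall, are fixed to the +y face of the rails with their bottoms at z = 45 mm, spaced across the span with a 106 mm gap after the −x post and between neighbouring pickets, with 107 mm left before the +x post.


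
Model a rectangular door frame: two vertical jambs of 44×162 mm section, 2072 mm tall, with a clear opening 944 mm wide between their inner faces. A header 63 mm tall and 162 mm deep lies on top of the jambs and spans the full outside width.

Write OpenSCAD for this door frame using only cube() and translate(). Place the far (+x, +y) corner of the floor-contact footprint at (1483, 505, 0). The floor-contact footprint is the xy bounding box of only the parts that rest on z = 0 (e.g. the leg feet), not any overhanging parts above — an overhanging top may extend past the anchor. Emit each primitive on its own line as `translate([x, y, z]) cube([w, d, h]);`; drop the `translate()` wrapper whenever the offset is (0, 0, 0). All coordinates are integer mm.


translate([451, 343, 0]) cube([44, 162, 2072]);
translate([1439, 343, 0]) cube([44, 162, 2072]);
translate([451, 343, 2072]) cube([1032, 162, 63]);


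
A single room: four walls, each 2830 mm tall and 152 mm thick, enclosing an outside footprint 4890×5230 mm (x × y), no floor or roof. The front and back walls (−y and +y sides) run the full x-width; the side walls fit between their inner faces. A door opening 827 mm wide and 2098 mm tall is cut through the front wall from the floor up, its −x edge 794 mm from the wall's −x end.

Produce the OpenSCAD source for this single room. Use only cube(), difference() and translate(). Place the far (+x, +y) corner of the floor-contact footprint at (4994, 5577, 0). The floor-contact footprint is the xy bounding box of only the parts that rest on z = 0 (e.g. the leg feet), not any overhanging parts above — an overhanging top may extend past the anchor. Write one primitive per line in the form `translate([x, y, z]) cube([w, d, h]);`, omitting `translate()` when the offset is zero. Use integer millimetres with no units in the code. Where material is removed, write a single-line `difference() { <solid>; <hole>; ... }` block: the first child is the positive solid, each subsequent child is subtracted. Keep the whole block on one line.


difference() { translate([104, 347, 0]) cube([4890, 152, 2830]); translate([898, 347, 0]) cube([827, 152, 2098]); }
translate([104, 5425, 0]) cube([4890, 152, 2830]);
translate([104, 499, 0]) cube([152, 4926, 2830]);
translate([4842, 499, 0]) cube([152, 4926, 2830]);


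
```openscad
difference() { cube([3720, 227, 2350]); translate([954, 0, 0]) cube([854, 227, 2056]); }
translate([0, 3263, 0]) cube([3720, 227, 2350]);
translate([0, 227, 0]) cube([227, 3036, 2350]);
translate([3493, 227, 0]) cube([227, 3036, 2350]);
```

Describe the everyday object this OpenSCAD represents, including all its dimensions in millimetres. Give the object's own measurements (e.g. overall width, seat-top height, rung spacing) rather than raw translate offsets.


A single room: four walls, each 2350 mm tall and 227 mm thick, enclosing an outside footprint 3720×3490 mm (x × y), no floor or roof. The front and back walls (−y and +y sides) run the full x-width; the side walls fit between their inner faces. A door opening 854 mm wide and 2056 mm tall is cut through the front wall from the floor up, its −x edge 954 mm from the wall's −x end.


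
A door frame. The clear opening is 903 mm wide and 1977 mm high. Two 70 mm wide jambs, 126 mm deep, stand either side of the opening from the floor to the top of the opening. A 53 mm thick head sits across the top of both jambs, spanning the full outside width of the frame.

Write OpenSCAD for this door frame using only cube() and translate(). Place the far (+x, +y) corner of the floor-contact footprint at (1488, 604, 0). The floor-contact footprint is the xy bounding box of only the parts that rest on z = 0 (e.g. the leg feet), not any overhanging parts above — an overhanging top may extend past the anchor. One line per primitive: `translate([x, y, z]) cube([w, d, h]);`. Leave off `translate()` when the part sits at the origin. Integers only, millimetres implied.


translate([445, 478, 0]) cube([70, 126, 1977]);
translate([1418, 478, 0]) cube([70, 126, 1977]);
translate([445, 478, 1977]) cube([1043, 126, 53]);


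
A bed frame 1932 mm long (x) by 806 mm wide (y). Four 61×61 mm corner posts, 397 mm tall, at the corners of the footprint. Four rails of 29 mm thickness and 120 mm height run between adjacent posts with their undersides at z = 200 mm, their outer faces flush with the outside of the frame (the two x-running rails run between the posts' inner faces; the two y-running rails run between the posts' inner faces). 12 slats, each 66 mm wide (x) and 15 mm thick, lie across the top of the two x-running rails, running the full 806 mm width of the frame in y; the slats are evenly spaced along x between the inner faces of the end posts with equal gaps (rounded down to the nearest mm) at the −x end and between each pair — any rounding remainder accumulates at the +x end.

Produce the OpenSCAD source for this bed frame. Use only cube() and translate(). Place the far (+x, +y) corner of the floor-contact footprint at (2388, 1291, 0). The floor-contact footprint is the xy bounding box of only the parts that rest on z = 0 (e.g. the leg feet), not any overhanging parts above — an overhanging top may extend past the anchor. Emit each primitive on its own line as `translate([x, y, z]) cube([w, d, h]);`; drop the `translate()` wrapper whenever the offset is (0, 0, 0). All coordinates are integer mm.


translate([456, 485, 0]) cube([61, 61, 397]);
translate([456, 1230, 0]) cube([61, 61, 397]);
translate([2327, 485, 0]) cube([61, 61, 397]);
translate([2327, 1230, 0]) cube([61, 61, 397]);
translate([517, 485, 200]) cube([1810, 29, 120]);
translate([517, 1262, 200]) cube([1810, 29, 120]);
translate([456, 546, 200]) cube([29, 684, 120]);
translate([2359, 546, 200]) cube([29, 684, 120]);
translate([595, 485, 320]) cube([66, 806, 15]);
translate([739, 485, 320]) cube([66, 806, 15]);
translate([883, 485, 320]) cube([66, 806, 15]);
translate([1027, 485, 320]) cube([66, 806, 15]);
translate([1171, 485, 320]) cube([66, 806, 15]);
translate([1315, 485, 320]) cube([66, 806, 15]);
translate([1459, 485, 320]) cube([66, 806, 15]);
translate([1603, 485, 320]) cube([66, 806, 15]);
translate([1747, 485, 320]) cube([66, 806, 15]);
translate([1891, 485, 320]) cube([66, 806, 15]);
translate([2035, 485, 320]) cube([66, 806, 15]);
translate([2179, 485, 320]) cube([66, 806, 15]);


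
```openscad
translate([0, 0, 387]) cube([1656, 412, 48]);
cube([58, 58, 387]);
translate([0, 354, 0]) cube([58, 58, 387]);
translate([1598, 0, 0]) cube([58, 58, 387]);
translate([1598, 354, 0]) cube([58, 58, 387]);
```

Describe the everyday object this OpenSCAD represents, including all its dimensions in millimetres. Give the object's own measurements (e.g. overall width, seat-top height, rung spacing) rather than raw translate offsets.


A long wooden bench with a 1656 mm (x) × 412 mm (y) seat, 48 mm thick, its top surface 435 mm above the floor. Four 58 mm square legs at the seat corners, flush with the edges, run from z = 0 to the seat underside.


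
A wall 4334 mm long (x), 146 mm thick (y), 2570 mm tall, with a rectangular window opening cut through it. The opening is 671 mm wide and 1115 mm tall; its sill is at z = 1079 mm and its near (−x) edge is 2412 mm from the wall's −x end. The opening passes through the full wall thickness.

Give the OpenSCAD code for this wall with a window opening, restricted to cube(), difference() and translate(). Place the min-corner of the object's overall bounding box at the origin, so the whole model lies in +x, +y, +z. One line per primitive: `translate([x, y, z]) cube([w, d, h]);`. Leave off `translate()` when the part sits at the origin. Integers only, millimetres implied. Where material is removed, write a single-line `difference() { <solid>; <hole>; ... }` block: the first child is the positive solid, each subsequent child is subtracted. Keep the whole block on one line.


difference() { cube([4334, 146, 2570]); translate([2412, 0, 1079]) cube([671, 146, 1115]); }


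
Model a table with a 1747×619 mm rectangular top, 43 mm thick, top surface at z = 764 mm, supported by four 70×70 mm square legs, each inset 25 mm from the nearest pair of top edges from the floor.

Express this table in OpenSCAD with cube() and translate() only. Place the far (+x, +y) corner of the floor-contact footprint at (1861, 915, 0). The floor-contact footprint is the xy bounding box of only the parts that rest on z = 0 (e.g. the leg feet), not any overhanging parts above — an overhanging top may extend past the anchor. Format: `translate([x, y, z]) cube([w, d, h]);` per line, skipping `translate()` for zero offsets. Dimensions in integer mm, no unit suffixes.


translate([139, 321, 721]) cube([1747, 619, 43]);
translate([164, 346, 0]) cube([70, 70, 721]);
translate([1791, 346, 0]) cube([70, 70, 721]);
translate([164, 845, 0]) cube([70, 70, 721]);
translate([1791, 845, 0]) cube([70, 70, 721]);


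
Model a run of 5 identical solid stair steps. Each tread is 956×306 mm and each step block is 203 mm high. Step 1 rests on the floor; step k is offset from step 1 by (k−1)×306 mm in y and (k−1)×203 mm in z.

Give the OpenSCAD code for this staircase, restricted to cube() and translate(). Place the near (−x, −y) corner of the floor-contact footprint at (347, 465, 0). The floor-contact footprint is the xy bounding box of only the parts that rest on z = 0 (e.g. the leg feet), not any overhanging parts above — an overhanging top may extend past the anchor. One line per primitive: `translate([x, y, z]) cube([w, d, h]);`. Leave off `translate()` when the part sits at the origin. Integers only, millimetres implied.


translate([347, 465, 0]) cube([956, 306, 203]);
translate([347, 771, 203]) cube([956, 306, 203]);
translate([347, 1077, 406]) cube([956, 306, 203]);
translate([347, 1383, 609]) cube([956, 306, 203]);
translate([347, 1689, 812]) cube([956, 306, 203]);


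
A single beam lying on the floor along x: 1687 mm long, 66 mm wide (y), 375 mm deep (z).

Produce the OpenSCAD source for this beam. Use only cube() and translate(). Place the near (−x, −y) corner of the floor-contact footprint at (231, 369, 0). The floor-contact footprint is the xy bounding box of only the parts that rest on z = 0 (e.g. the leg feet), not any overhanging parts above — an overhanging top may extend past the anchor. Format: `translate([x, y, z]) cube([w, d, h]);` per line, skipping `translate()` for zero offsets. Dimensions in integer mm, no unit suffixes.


translate([231, 369, 0]) cube([1687, 66, 375]);


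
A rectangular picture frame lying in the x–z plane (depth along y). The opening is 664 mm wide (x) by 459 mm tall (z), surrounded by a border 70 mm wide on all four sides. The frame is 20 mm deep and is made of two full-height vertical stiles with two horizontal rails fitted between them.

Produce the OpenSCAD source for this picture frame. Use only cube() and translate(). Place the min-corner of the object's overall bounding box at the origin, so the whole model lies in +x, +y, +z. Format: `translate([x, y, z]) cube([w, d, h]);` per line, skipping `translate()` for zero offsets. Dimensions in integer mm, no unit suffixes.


cube([70, 20, 599]);
translate([734, 0, 0]) cube([70, 20, 599]);
translate([70, 0, 0]) cube([664, 20, 70]);
translate([70, 0, 529]) cube([664, 20, 70]);


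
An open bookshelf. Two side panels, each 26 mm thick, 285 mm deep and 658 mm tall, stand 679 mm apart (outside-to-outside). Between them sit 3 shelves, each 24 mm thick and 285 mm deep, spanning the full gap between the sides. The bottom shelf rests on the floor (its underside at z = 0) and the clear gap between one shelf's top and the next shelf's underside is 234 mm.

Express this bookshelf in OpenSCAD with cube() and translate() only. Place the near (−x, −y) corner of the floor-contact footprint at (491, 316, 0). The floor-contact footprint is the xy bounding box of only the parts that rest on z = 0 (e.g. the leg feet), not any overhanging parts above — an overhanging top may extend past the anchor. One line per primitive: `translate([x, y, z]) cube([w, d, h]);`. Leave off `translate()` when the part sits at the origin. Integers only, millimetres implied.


translate([491, 316, 0]) cube([26, 285, 658]);
translate([1144, 316, 0]) cube([26, 285, 658]);
translate([517, 316, 0]) cube([627, 285, 24]);
translate([517, 316, 258]) cube([627, 285, 24]);
translate([517, 316, 516]) cube([627, 285, 24]);


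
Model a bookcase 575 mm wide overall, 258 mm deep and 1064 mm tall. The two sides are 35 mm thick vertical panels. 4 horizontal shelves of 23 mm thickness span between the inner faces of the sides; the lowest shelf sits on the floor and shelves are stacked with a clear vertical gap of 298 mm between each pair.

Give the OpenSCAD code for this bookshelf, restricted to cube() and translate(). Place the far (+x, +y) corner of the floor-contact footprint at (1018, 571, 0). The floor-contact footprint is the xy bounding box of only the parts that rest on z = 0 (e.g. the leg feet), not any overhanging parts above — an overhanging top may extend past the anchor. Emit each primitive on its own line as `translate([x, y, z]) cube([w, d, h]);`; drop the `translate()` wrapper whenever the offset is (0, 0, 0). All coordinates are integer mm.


translate([443, 313, 0]) cube([35, 258, 1064]);
translate([983, 313, 0]) cube([35, 258, 1064]);
translate([478, 313, 0]) cube([505, 258, 23]);
translate([478, 313, 321]) cube([505, 258, 23]);
translate([478, 313, 642]) cube([505, 258, 23]);
translate([478, 313, 963]) cube([505, 258, 23]);


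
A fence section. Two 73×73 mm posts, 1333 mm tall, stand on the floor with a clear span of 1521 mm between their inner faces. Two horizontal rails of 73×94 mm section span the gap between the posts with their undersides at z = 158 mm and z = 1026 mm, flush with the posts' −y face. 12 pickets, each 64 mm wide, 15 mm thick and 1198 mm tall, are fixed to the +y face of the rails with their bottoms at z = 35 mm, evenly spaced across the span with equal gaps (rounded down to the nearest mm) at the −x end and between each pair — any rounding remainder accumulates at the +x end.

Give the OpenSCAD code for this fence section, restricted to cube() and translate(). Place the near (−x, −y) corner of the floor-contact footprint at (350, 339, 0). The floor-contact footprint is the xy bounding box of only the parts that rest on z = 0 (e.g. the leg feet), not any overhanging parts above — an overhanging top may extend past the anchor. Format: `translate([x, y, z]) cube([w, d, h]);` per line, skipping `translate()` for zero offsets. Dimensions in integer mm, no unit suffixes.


translate([350, 339, 0]) cube([73, 73, 1333]);
translate([1944, 339, 0]) cube([73, 73, 1333]);
translate([423, 339, 158]) cube([1521, 73, 94]);
translate([423, 339, 1026]) cube([1521, 73, 94]);
translate([480, 412, 35]) cube([64, 15, 1198]);
translate([601, 412, 35]) cube([64, 15, 1198]);
translate([722, 412, 35]) cube([64, 15, 1198]);
translate([843, 412, 35]) cube([64, 15, 1198]);
translate([964, 412, 35]) cube([64, 15, 1198]);
translate([1085, 412, 35]) cube([64, 15, 1198]);
translate([1206, 412, 35]) cube([64, 15, 1198]);
translate([1327, 412, 35]) cube([64, 15, 1198]);
translate([1448, 412, 35]) cube([64, 15, 1198]);
translate([1569, 412, 35]) cube([64, 15, 1198]);
translate([1690, 412, 35]) cube([64, 15, 1198]);
translate([1811, 412, 35]) cube([64, 15, 1198]);


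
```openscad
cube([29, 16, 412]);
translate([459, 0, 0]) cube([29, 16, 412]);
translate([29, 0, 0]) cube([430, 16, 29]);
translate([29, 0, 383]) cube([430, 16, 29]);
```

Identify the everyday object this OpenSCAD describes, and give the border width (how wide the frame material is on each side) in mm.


A picture frame. The border width is 29 mm.

Four thin pieces enclosing a rectangular opening — a picture frame. The two full-height stiles are 412 mm tall; the top rail sits at z = 383 and is 29 mm tall, so the border above the opening is 412 − 383 = 29 mm, matching the stile x-width.


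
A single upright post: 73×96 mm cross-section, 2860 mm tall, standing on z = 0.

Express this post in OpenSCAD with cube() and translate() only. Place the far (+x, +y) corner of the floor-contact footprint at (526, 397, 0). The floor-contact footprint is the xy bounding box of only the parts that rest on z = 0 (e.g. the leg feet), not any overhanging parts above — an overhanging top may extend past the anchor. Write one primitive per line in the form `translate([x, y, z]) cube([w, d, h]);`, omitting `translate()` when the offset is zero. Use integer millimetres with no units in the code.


translate([453, 301, 0]) cube([73, 96, 2860]);


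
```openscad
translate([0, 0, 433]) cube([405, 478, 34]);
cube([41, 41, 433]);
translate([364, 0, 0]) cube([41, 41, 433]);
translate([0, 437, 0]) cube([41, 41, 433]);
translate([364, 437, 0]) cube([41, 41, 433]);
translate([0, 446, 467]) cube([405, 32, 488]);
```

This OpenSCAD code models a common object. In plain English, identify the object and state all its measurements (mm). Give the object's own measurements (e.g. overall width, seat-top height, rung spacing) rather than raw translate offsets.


A chair. The seat is a 405×478×34 mm slab with its top at z = 467 mm, on four 41×41 mm corner legs (flush with the seat edges, standing on z = 0). A flat backrest 32 mm thick, 488 mm tall, spans the full seat width and rises from the seat top along its +y edge, rear face flush with the rear of the seat.


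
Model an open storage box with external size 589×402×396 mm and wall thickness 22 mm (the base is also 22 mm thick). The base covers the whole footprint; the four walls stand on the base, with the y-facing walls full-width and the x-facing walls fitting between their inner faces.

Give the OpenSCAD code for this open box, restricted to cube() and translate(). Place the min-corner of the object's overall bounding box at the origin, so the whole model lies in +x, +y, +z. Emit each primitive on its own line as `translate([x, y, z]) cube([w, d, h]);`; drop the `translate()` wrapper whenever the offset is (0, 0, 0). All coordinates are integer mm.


cube([589, 402, 22]);
translate([0, 0, 22]) cube([589, 22, 374]);
translate([0, 380, 22]) cube([589, 22, 374]);
translate([0, 22, 22]) cube([22, 358, 374]);
translate([567, 22, 22]) cube([22, 358, 374]);


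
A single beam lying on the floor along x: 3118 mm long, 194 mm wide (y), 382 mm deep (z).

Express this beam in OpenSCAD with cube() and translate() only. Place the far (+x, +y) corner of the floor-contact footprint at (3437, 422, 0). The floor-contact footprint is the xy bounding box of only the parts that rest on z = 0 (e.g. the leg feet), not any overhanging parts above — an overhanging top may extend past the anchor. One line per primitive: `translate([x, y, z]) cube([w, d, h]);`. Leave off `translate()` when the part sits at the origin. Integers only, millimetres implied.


translate([319, 228, 0]) cube([3118, 194, 382]);


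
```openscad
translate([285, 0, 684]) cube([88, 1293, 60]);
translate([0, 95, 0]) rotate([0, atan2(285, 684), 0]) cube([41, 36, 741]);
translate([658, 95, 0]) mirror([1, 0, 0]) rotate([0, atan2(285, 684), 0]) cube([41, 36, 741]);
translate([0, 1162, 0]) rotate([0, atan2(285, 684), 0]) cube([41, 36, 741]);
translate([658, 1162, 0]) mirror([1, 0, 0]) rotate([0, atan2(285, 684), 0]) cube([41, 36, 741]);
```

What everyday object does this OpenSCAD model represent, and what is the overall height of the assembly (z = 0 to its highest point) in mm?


A sawhorse. The overall height is 744 mm.

A beam across two mirrored pairs of raked legs — a sawhorse. The beam's underside is at z = 684 (matching the legs' vertical rise in atan2(285, 684)) and the beam is 60 mm tall, so its top is at 684 + 60 = 744 mm. The raked legs top out at the beam's underside, so that is the highest point.


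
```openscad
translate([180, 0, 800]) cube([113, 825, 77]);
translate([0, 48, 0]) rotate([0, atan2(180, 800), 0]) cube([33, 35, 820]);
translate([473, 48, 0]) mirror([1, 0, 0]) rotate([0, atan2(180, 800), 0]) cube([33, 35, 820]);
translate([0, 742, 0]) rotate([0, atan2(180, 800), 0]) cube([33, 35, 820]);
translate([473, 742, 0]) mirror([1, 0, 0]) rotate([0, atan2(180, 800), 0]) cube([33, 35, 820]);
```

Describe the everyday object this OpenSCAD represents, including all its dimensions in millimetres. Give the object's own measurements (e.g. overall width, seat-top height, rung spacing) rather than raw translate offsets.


A sawhorse. A 113×825×77 mm beam (x, y, z) sits on two A-frame leg pairs. Each pair is two raked legs of 33×35 mm section (35 mm along y) splaying symmetrically in x. Each leg rises 800 mm vertically over 180 mm of horizontal reach and is 820 mm long along its own axis. Every leg's outer bottom edge rests on the floor and its outer top edge meets a bottom edge of the beam — the left legs (tilting toward +x) meet the beam's −x bottom edge, the right legs (their mirror images, tilting toward −x) meet its +x bottom edge — so the leg tops tuck under the beam, the beam's underside is 800 mm above the floor, and the feet are 473 mm apart outside-to-outside with the beam centred between them. The two leg pairs are set in 48 mm from either end of the beam.


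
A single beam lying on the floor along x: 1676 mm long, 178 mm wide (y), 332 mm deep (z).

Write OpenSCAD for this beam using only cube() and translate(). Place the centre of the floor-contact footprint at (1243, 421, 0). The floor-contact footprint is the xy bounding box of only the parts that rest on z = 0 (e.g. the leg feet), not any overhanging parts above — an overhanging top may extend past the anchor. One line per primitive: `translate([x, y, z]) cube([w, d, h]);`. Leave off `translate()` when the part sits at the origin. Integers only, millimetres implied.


translate([405, 332, 0]) cube([1676, 178, 332]);


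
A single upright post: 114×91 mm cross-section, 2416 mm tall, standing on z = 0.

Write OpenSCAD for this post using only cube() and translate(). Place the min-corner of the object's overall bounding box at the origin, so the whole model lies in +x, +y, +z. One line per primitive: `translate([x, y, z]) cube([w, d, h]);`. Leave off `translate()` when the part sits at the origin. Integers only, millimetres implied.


cube([114, 91, 2416]);


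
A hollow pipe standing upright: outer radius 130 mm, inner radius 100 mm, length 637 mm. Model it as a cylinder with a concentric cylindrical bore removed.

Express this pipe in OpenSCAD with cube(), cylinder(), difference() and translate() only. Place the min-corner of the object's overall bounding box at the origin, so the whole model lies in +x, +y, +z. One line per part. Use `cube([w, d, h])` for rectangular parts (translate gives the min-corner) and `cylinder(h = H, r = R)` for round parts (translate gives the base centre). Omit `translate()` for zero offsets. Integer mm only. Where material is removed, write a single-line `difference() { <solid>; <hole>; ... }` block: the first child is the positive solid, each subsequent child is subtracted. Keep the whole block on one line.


difference() { translate([130, 130, 0]) cylinder(h = 637, r = 130); translate([130, 130, 0]) cylinder(h = 637, r = 100); }


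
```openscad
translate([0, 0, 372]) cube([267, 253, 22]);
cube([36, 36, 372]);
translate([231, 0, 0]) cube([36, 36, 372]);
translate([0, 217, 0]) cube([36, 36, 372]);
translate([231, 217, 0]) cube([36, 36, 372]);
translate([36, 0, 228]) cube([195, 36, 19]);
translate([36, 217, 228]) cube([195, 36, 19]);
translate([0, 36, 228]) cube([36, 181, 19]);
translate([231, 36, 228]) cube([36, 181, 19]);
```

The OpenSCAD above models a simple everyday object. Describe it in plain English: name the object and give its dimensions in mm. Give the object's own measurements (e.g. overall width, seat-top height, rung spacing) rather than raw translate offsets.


A simple wooden stool: a rectangular seat 267 mm (x) by 253 mm (y), 22 mm thick, top face at z = 394 mm, on four square legs, each 36×36 mm in cross-section. The legs rest on z = 0, each flush with a corner of the seat. Four stretchers, 36 mm wide and 19 mm tall, connect adjacent legs with their undersides at z = 228 mm, each running between the inner faces of the legs it joins and aligned with the legs' outer faces on the other axis.


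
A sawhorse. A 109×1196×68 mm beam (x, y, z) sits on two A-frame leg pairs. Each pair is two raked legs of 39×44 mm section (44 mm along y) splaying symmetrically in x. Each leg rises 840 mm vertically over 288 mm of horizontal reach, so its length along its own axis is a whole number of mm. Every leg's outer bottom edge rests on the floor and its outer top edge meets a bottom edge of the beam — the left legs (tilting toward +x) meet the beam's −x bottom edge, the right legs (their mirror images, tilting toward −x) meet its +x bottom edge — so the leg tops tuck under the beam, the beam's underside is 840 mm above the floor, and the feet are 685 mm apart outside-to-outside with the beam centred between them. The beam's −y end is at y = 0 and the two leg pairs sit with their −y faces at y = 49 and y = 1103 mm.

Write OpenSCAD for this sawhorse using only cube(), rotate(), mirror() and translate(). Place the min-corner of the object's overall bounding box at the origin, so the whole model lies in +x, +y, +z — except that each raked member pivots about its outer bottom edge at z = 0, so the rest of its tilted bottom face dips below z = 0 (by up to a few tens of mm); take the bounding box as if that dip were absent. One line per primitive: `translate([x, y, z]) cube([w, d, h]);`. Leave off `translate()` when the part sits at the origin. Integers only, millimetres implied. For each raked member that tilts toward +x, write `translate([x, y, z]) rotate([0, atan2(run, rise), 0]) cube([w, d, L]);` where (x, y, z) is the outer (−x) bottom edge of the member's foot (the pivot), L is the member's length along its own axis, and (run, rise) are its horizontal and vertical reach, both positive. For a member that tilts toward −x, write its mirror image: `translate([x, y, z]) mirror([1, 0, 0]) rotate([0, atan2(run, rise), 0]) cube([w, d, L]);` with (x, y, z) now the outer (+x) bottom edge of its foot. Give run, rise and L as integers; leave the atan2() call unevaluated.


translate([288, 0, 840]) cube([109, 1196, 68]);
translate([0, 49, 0]) rotate([0, atan2(288, 840), 0]) cube([39, 44, 888]);
translate([685, 49, 0]) mirror([1, 0, 0]) rotate([0, atan2(288, 840), 0]) cube([39, 44, 888]);
translate([0, 1103, 0]) rotate([0, atan2(288, 840), 0]) cube([39, 44, 888]);
translate([685, 1103, 0]) mirror([1, 0, 0]) rotate([0, atan2(288, 840), 0]) cube([39, 44, 888]);


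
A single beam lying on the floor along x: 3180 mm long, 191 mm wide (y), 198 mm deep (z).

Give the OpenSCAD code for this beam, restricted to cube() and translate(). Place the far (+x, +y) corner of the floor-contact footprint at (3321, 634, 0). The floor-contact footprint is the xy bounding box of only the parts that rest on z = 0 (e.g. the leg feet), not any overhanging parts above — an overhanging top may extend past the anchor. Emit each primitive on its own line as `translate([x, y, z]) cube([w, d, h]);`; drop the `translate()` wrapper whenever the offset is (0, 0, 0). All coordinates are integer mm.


translate([141, 443, 0]) cube([3180, 191, 198]);


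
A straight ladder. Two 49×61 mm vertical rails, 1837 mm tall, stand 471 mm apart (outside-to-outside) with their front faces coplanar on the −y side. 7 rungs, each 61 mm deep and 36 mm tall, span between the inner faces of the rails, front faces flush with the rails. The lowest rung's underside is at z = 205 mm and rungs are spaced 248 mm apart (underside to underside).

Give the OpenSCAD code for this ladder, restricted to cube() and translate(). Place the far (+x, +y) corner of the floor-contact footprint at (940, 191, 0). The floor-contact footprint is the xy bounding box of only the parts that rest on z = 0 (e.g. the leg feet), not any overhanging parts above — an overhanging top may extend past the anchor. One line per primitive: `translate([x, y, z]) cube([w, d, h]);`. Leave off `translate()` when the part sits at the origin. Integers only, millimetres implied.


translate([469, 130, 0]) cube([49, 61, 1837]);
translate([891, 130, 0]) cube([49, 61, 1837]);
translate([518, 130, 205]) cube([373, 61, 36]);
translate([518, 130, 453]) cube([373, 61, 36]);
translate([518, 130, 701]) cube([373, 61, 36]);
translate([518, 130, 949]) cube([373, 61, 36]);
translate([518, 130, 1197]) cube([373, 61, 36]);
translate([518, 130, 1445]) cube([373, 61, 36]);
translate([518, 130, 1693]) cube([373, 61, 36]);
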